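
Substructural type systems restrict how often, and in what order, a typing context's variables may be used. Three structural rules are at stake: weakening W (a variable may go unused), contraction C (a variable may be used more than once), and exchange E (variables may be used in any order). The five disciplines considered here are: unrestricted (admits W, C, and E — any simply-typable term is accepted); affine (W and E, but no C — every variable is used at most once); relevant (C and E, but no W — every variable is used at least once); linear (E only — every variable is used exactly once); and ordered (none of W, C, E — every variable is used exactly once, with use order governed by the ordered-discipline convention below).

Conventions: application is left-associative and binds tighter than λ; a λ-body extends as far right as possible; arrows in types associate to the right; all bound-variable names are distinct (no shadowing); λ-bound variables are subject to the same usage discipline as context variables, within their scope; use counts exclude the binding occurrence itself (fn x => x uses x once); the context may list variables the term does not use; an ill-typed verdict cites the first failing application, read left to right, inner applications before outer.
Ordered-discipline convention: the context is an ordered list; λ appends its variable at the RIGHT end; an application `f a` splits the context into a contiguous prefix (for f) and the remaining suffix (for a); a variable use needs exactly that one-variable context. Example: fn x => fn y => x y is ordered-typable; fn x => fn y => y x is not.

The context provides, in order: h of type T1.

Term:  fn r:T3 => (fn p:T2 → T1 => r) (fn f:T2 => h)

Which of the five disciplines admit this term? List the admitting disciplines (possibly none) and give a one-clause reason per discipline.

admitted in: affine, unrestricted
use counts: h: 1×, r (bound): 1×, p (bound): 0×, f (bound): 0×
order of uses: r, h
typing: well-typed at T3 → T3
ordered: ✗ — p, f left unused
linear: ✗ — p, f left unused
affine: ✓ — none of h, r, p, f used more than once
relevant: ✗ — p, f left unused
unrestricted: ✓ — typability at T3 → T3 is all that's needed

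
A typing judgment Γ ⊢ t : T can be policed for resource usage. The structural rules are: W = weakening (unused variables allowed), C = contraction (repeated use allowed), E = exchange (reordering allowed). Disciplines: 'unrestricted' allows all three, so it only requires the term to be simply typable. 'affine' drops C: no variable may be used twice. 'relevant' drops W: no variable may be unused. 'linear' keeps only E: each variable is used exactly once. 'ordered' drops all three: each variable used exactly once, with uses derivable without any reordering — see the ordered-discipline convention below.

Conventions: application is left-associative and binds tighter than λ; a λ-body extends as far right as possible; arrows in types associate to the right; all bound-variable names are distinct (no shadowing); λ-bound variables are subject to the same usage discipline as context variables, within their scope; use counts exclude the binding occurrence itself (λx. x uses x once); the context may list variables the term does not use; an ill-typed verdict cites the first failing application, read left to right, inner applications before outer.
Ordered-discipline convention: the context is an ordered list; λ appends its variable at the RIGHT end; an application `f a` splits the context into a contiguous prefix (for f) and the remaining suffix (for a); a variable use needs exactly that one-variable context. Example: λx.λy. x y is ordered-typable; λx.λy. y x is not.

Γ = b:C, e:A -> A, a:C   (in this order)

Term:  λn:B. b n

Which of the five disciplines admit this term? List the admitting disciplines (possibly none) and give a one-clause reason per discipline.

admitting disciplines: none
usage: b: 1×, e: 0×, a: 0×, n [bound]: 1×
order of uses: b, n
typing: ill-typed: can't apply a value of type C
ordered: ✗, a type mismatch blocks all five
linear: ✗, the type mismatch rejects it
affine: ✗, not simply typable
relevant: ✗, fails simple typing
unrestricted: ✗, a type mismatch blocks all five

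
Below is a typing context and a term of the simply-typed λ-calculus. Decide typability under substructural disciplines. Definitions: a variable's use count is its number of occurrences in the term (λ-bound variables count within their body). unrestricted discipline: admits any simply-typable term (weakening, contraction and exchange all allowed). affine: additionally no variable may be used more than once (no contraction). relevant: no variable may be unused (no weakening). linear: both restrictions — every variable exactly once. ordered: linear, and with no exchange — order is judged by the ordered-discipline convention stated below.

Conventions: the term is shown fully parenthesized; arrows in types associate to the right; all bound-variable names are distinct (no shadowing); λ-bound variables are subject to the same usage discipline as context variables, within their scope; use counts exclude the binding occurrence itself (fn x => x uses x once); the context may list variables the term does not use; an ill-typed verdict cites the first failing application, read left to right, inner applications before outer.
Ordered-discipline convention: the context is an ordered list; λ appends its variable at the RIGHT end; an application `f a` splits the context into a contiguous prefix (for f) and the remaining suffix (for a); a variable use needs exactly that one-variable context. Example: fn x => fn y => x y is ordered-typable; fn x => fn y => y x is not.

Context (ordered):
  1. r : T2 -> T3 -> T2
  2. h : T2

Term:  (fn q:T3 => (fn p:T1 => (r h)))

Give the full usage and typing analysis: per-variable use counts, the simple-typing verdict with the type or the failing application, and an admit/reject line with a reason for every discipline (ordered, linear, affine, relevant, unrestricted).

variable uses: r=1; h=1; q (bound)=0; p (bound)=0
uses in reading order: r, h
typing: ✓ — T3 -> T1 -> T3 -> T2
ordered: ✗, q, p never used (weakening)
linear: ✗, q, p never used (weakening)
affine: ✓, none of r, h, q, p used more than once
relevant: ✗, q, p never used (weakening)
unrestricted: ✓, simply typable at T3 -> T1 -> T3 -> T2; W, C, E all held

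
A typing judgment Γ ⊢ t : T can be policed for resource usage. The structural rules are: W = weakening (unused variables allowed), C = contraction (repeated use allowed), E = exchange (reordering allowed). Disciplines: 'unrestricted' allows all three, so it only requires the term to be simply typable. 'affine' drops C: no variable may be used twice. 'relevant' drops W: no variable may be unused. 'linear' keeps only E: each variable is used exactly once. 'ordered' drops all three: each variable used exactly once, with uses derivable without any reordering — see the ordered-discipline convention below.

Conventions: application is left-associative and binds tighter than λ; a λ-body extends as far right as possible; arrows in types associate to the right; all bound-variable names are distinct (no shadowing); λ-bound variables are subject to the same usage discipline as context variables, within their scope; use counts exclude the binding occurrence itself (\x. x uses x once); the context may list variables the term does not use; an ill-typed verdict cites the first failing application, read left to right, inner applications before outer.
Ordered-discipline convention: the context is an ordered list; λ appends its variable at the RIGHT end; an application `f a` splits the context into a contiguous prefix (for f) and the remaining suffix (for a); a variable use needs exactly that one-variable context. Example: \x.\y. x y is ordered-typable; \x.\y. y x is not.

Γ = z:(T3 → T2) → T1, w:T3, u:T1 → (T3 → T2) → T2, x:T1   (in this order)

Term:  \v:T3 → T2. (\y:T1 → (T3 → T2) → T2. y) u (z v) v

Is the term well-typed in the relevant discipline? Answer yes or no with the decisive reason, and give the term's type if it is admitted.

no — needs weakening: w, x unused
variable uses: z=1; w=0; u=1; x=0; v (bound)=2; y (bound)=1
order of uses: y, u, z, v, v
typing: well-typed — term : (T3 → T2) → T2
all disciplines: ordered ✗ | linear ✗ | affine ✗ | relevant ✗ | unrestricted ✓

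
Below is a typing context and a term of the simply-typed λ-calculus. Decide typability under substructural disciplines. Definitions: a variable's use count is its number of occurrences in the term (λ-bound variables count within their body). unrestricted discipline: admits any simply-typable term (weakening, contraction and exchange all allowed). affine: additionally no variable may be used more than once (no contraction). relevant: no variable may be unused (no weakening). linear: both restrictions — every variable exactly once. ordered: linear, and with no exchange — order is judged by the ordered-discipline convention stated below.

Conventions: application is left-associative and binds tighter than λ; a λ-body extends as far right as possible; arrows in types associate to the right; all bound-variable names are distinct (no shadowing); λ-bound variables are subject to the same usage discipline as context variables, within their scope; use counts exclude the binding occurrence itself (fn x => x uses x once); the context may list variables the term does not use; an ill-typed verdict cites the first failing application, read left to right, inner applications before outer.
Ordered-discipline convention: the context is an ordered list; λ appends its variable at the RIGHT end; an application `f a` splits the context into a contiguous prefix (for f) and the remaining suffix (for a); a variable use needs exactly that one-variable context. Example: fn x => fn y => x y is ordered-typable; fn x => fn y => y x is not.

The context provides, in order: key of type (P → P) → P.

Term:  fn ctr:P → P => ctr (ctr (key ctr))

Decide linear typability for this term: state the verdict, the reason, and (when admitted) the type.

no — repeated use of ctr ×3
use counts: key: 1×, ctr (bound): 3×
use order (left to right): ctr, ctr, key, ctr
typing: the term checks, with type (P → P) → P
across the five disciplines: ordered ✗, linear ✗, affine ✗, relevant ✓, unrestricted ✓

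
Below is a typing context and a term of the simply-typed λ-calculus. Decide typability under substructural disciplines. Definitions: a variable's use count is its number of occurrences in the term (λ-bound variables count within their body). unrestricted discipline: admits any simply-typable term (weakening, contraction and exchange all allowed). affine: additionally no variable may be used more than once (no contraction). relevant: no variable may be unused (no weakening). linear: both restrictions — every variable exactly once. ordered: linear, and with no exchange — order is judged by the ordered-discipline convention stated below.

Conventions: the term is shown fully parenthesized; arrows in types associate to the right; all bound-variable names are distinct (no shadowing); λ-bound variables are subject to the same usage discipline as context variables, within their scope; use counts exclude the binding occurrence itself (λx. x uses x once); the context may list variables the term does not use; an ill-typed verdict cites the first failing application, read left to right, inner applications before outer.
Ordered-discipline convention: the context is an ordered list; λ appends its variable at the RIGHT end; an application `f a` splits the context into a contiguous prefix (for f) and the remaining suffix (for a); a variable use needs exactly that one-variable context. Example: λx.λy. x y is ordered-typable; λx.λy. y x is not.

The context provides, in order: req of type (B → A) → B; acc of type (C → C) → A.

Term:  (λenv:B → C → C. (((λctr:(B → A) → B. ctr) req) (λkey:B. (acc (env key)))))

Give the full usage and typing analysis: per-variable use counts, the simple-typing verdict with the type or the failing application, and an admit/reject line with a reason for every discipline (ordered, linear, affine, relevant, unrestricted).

counts: req: 1×, acc: 1×, env (bound): 1×, ctr (bound): 1×, key (bound): 1×
use order (left to right): ctr, req, acc, env, key
typing: well-typed — term : (B → C → C) → B
ordered: ✓, req, acc, env, ctr, key: once each, no exchange needed
linear: ✓, req, acc, env, ctr, key: one use apiece
affine: ✓, req, acc, env, ctr, key: no repeats, contraction unneeded
relevant: ✓, req, acc, env, ctr, key: all used, weakening unneeded
unrestricted: ✓, simply typable at (B → C → C) → B; W, C, E all held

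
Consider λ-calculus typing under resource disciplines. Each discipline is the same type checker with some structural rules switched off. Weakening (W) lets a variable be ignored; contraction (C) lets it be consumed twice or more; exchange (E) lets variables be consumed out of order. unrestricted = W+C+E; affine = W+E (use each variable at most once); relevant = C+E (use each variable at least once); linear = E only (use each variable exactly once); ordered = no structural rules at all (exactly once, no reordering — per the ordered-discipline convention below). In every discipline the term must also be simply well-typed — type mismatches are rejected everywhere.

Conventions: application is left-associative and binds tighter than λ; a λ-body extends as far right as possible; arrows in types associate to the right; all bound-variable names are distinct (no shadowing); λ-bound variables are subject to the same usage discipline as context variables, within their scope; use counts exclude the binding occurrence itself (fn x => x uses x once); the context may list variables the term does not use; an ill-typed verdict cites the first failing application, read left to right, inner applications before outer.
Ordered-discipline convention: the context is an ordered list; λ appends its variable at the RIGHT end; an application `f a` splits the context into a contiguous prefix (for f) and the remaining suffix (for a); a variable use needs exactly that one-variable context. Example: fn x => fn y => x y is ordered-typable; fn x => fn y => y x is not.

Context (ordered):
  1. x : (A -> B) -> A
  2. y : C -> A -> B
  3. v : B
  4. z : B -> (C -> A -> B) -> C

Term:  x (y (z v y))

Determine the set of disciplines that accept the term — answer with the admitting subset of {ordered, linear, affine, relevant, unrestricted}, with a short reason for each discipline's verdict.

admitting disciplines: relevant, unrestricted
usage: x=1; y=2; v=1; z=1
order of uses: x, y, z, v, y
typing: well-typed — term : A
ordered ✗ (repeated use of y ×2)
linear ✗ (repeated use of y ×2)
affine ✗ (repeated use of y ×2)
relevant ✓ (x, y, v, z: all used, weakening unneeded)
unrestricted ✓ (type-checks (A) and nothing is barred)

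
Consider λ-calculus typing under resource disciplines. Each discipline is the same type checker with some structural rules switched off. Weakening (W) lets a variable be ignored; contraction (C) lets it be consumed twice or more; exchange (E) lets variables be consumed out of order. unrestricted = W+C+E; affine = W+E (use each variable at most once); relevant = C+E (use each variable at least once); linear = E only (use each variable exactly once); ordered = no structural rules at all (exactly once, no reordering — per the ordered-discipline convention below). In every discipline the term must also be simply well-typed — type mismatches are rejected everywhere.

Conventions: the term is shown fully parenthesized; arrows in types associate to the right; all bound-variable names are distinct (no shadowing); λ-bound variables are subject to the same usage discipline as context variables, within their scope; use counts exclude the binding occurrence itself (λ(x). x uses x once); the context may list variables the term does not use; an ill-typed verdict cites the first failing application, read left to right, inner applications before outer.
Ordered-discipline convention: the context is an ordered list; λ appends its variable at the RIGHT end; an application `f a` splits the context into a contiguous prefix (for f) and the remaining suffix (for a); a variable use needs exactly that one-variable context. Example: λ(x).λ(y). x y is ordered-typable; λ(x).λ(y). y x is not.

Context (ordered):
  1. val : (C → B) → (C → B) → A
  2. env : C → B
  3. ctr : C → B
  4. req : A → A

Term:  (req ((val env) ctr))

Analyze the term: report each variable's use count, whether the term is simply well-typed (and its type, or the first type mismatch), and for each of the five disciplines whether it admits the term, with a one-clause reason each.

variable uses: val=1, env=1, ctr=1, req=1
order of uses: req, val, env, ctr
typing: well-typed at A
ordered: ✗, no ordered split (uses run req, val, env, ctr)
linear: ✓, each of val, env, ctr, req used exactly once
affine: ✓, none of val, env, ctr, req used more than once
relevant: ✓, every one of val, env, ctr, req appears
unrestricted: ✓, type-checks (A) and nothing is barred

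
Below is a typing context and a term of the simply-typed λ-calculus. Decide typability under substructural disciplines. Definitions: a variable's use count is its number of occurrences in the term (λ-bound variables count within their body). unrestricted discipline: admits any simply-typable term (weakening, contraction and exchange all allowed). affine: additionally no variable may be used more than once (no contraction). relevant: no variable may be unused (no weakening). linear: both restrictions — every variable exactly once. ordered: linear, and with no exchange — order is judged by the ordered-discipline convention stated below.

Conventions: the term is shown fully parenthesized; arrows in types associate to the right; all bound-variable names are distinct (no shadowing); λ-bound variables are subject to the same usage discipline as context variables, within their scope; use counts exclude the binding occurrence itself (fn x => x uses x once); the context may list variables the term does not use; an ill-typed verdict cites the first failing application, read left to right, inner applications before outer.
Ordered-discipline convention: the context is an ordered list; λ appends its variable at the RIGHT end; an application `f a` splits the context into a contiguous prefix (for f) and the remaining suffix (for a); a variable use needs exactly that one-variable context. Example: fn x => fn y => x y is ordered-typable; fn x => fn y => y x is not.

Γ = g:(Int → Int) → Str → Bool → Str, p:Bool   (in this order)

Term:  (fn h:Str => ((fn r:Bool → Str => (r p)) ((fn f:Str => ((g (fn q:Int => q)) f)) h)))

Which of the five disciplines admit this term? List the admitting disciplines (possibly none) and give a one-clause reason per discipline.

admitted by: linear, affine, relevant, unrestricted
variable uses: g ×1; p ×1; h (bound) ×1; r (bound) ×1; f (bound) ×1; q (bound) ×1
use order (left to right): r, p, g, q, f, h
typing: well-typed — term : Str → Str
ordered ✗ (needs exchange: uses follow r, p, g, q, f, h)
linear ✓ (each of g, p, h, r, f, q used exactly once)
affine ✓ (g, p, h, r, f, q: no repeats, contraction unneeded)
relevant ✓ (none of g, p, h, r, f, q goes unused)
unrestricted ✓ (simply typable at Str → Str; W, C, E all held)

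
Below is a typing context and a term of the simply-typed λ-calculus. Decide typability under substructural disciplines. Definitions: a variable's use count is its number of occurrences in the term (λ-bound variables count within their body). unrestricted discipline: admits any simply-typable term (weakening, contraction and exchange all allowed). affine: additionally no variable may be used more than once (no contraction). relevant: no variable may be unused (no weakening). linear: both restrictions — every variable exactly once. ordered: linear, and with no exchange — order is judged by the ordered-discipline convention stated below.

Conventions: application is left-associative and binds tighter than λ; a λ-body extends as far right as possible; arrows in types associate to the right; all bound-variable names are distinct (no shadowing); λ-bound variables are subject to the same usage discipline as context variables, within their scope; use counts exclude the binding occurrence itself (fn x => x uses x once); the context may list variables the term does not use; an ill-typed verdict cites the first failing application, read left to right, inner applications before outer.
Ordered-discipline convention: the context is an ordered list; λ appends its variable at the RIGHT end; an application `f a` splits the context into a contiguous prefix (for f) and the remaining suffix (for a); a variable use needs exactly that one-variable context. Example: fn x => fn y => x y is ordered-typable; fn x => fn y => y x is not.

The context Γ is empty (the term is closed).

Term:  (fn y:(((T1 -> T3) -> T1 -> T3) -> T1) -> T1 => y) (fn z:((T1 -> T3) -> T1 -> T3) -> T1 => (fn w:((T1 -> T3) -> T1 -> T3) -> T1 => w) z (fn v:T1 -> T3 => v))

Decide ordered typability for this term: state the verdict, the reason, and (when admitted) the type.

yes — single-use (y, z, w, v), ordered derivation ok; term : (((T1 -> T3) -> T1 -> T3) -> T1) -> T1
counts: y (λ-bound)=1, z (λ-bound)=1, w (λ-bound)=1, v (λ-bound)=1
uses in reading order: y, w, z, v
typing: ✓ — (((T1 -> T3) -> T1 -> T3) -> T1) -> T1
summary: ordered ✓; linear ✓; affine ✓; relevant ✓; unrestricted ✓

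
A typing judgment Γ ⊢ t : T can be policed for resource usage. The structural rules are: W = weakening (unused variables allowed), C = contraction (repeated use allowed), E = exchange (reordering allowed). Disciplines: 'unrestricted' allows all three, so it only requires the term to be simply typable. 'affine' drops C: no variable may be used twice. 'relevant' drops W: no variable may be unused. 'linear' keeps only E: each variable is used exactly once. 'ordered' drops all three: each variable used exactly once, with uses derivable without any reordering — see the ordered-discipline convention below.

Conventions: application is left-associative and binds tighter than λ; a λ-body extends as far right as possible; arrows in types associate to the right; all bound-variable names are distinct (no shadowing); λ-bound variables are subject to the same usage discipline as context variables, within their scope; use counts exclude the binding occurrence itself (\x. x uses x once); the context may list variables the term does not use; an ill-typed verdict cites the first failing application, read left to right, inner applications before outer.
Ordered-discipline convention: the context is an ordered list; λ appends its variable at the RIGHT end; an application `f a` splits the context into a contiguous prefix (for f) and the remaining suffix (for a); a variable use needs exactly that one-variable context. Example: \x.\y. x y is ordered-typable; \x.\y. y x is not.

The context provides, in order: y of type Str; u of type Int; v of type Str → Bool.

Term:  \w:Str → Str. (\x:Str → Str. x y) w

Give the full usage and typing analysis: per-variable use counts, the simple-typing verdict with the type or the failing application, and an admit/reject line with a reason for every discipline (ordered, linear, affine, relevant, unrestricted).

variable uses: y=1, u=0, v=0, w (λ-bound)=1, x (λ-bound)=1
order of uses: x, y, w
typing: well-typed at (Str → Str) → Str
ordered: ✗, u, v never used (weakening)
linear: ✗, u, v never used (weakening)
affine: ✓, at most one use each (y, u, v, w, x)
relevant: ✗, u, v never used (weakening)
unrestricted: ✓, type-checks ((Str → Str) → Str) and nothing is barred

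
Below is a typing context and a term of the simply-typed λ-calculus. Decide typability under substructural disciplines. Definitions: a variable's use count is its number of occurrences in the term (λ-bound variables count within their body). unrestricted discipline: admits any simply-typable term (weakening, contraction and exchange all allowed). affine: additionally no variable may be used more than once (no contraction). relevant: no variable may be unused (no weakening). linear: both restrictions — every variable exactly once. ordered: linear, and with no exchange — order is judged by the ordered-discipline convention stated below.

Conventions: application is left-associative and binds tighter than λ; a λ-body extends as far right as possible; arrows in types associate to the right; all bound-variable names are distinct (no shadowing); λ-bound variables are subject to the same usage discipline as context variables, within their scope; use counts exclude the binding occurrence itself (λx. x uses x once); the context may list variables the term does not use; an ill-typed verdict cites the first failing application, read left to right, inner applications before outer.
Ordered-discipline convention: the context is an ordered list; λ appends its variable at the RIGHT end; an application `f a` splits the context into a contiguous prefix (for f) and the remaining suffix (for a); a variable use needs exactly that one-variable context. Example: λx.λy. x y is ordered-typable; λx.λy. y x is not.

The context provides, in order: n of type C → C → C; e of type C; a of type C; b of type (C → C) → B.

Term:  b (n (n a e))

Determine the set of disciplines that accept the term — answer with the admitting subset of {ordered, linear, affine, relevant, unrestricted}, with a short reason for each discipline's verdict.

accepted by: relevant, unrestricted
usage: n ×2; e ×1; a ×1; b ×1
use order (left to right): b, n, n, a, e
typing: the term checks, with type B
ordered ✗ (uses contraction: n ×2)
linear ✗ (uses contraction: n ×2)
affine ✗ (uses contraction: n ×2)
relevant ✓ (none of n, e, a, b goes unused)
unrestricted ✓ (type-checks (B) and nothing is barred)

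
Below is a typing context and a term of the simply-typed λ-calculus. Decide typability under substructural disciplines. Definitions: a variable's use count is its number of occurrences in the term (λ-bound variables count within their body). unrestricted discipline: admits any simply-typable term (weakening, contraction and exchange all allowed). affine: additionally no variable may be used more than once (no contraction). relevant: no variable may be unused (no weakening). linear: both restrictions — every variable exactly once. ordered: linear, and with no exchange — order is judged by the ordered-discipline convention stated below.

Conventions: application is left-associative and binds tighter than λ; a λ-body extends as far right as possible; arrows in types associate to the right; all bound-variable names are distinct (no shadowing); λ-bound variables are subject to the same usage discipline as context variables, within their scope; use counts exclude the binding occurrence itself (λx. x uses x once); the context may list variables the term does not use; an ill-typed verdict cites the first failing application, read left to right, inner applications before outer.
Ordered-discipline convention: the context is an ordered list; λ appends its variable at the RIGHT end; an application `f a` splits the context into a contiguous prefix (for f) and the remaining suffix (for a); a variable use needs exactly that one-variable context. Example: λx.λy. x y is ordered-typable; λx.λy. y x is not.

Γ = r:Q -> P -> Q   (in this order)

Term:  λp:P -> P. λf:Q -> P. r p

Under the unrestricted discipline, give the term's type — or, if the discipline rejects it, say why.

not well-typed under unrestricted — a type mismatch blocks all five
usage: r: 1×; p [bound]: 1×; f [bound]: 0×
use order (left to right): r, p
typing: ill-typed: argument of type P -> P where Q is required
summary: ordered ✗ | linear ✗ | affine ✗ | relevant ✗ | unrestricted ✗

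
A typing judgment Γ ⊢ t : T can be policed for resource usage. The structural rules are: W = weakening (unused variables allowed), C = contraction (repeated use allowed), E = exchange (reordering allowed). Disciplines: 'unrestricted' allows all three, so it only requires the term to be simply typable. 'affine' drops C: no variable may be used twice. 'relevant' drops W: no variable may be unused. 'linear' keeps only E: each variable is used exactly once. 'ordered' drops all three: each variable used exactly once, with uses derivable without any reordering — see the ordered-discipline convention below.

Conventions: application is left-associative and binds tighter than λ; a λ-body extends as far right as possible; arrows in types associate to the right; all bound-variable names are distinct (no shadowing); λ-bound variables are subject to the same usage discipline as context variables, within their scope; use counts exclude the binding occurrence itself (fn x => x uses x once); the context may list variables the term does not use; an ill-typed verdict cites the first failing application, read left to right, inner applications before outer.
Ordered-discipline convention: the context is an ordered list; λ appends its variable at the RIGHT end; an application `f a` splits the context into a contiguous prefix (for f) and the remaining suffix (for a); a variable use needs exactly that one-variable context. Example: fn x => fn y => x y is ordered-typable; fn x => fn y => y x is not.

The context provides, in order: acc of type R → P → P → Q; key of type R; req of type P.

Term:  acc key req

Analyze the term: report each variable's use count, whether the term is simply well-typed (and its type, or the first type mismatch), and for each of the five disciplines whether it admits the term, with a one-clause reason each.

usage: acc: 1; key: 1; req: 1
order of uses: acc, key, req
typing: the term checks, with type P → Q
ordered: ✓ — single-use (acc, key, req), ordered derivation ok
linear: ✓ — single use per variable (acc, key, req)
affine: ✓ — no duplicate uses among acc, key, req
relevant: ✓ — at least one use each (acc, key, req)
unrestricted: ✓ — type-checks (P → Q) and nothing is barred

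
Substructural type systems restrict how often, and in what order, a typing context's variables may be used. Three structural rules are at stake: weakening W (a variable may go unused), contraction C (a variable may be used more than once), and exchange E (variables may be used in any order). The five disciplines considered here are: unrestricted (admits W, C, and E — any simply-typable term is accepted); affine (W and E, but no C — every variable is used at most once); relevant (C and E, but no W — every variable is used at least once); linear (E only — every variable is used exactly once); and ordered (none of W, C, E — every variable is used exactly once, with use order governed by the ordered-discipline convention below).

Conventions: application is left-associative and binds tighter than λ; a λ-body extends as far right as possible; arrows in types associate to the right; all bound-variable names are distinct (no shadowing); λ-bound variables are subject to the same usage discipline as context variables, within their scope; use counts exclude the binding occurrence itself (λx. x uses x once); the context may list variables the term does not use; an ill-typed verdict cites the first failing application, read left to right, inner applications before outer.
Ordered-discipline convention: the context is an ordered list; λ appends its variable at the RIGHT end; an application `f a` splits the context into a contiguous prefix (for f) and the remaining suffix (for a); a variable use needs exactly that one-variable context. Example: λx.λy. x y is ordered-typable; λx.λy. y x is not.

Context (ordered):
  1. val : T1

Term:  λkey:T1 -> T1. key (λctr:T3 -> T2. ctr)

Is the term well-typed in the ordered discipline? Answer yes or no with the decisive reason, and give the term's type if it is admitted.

no — the type mismatch rejects it
use counts: val=0, key [bound]=1, ctr [bound]=1
use order (left to right): key, ctr
typing: ill-typed: a function awaiting T1 gets (T3 -> T2) -> T3 -> T2
all disciplines: ordered ✗ | linear ✗ | affine ✗ | relevant ✗ | unrestricted ✗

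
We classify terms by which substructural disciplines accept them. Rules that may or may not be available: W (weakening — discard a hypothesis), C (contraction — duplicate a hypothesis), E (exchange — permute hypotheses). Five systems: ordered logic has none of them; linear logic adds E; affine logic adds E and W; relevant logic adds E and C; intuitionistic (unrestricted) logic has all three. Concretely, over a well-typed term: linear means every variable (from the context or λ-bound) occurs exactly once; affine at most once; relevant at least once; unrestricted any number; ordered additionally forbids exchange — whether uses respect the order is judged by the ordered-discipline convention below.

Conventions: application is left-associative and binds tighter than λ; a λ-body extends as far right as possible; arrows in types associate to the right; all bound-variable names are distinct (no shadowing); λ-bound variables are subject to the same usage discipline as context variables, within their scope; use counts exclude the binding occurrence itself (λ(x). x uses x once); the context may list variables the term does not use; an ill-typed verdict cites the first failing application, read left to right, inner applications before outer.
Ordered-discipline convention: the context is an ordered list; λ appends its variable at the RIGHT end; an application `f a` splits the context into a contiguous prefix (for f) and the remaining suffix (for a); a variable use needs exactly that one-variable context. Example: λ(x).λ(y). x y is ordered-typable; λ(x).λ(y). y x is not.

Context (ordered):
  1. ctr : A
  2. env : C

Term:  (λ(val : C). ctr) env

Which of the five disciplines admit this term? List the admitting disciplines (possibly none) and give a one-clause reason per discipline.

admitting disciplines: affine, unrestricted
use counts: ctr ×1; env ×1; val [bound] ×0
uses in reading order: ctr, env
typing: well-typed at A
ordered ✗ (val left unused)
linear ✗ (val left unused)
affine ✓ (at most one use each (ctr, env, val))
relevant ✗ (val left unused)
unrestricted ✓ (well-typed at A; no restrictions here)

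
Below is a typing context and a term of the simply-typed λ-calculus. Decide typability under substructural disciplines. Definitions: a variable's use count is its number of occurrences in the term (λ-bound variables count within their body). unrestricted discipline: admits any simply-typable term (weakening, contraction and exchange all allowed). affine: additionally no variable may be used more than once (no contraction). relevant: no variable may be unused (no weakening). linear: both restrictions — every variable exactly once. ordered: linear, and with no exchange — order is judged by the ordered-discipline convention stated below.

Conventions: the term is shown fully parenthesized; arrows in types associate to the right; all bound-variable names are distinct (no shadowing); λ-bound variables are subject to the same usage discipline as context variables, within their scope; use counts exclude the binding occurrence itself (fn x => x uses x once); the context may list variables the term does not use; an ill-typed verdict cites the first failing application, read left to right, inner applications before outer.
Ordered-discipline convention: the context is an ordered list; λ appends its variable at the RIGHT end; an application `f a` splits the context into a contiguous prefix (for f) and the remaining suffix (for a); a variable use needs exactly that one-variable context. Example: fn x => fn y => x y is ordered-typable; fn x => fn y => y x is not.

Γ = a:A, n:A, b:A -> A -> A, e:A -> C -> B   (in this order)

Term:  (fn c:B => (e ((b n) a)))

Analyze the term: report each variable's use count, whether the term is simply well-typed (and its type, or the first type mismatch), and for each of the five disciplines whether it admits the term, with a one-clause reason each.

counts: a ×1; n ×1; b ×1; e ×1; c (bound) ×0
order of uses: e, b, n, a
typing: well-typed at B -> C -> B
ordered ✗ (unused: c — weakening required)
linear ✗ (unused: c — weakening required)
affine ✓ (no duplicate uses among a, n, b, e, c)
relevant ✗ (unused: c — weakening required)
unrestricted ✓ (typability at B -> C -> B is all that's needed)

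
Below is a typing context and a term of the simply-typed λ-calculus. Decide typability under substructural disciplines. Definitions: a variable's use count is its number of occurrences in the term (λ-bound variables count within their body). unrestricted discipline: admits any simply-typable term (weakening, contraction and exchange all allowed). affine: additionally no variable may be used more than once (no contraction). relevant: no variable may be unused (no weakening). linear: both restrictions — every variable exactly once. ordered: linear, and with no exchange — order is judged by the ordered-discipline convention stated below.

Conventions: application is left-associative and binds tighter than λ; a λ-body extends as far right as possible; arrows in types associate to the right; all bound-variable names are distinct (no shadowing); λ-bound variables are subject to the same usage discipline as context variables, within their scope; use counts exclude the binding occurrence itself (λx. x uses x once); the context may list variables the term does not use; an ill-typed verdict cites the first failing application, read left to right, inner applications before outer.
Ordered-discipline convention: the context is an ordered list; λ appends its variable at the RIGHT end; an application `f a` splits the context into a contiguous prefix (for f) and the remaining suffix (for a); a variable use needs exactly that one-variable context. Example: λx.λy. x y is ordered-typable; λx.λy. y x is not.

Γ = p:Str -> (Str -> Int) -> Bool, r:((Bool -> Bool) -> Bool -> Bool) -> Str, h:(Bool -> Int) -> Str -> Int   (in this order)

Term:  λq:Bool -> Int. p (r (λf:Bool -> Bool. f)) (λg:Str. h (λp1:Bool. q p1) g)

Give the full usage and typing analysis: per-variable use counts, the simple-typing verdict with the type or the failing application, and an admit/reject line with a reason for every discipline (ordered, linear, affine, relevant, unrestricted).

usage: p: 1×, r: 1×, h: 1×, q (bound): 1×, f (bound): 1×, g (bound): 1×, p1 (bound): 1×
use order (left to right): p, r, f, h, q, p1, g
typing: well-typed at (Bool -> Int) -> Bool
ordered ✓ (p, r, h, q, f, g, p1: once each, no exchange needed)
linear ✓ (single use per variable (p, r, h, q, f, g, p1))
affine ✓ (at most one use each (p, r, h, q, f, g, p1))
relevant ✓ (at least one use each (p, r, h, q, f, g, p1))
unrestricted ✓ (well-typed at (Bool -> Int) -> Bool; no restrictions here)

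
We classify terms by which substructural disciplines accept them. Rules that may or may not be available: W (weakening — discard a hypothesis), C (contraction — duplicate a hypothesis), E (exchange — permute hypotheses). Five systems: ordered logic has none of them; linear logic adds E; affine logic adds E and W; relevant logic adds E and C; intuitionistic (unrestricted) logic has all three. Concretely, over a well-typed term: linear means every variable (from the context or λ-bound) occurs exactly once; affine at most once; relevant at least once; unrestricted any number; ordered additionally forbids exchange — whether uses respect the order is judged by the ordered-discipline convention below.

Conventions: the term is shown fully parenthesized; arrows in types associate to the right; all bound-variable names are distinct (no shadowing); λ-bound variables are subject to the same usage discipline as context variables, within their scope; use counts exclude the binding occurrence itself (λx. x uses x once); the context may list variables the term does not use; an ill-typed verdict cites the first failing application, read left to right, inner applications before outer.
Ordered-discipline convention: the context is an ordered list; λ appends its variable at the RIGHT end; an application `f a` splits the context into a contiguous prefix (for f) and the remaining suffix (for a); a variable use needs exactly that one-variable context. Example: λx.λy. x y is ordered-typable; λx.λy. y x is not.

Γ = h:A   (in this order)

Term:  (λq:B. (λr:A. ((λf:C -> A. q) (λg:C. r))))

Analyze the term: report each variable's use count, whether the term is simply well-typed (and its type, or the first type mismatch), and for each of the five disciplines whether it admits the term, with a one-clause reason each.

counts: h: 0×, q (bound): 1×, r (bound): 1×, f (bound): 0×, g (bound): 0×
uses in reading order: q, r
typing: the term checks, with type B -> A -> B
ordered ✗ (needs weakening: h, f, g unused)
linear ✗ (needs weakening: h, f, g unused)
affine ✓ (no duplicate uses among h, q, r, f, g)
relevant ✗ (needs weakening: h, f, g unused)
unrestricted ✓ (well-typed at B -> A -> B; no restrictions here)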